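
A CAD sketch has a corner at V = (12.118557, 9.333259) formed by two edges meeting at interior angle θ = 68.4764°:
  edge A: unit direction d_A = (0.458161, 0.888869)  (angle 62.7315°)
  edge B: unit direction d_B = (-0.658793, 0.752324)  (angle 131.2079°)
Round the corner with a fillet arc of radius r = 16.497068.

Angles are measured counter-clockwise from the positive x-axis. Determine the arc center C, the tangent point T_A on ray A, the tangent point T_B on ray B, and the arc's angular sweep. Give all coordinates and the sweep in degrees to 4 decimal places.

center=(8.5606,38.4377) T_A=(23.2243,30.8794) T_B=(-3.8505,27.5695) sweep=111.5236

bisector direction at 96.9697° = (-0.121344,0.992610)
center distance |VC| = r/sin(θ/2) = 16.497068/sin(34.2382°) = 29.321100
C = V + |VC|·bis = (8.5606,38.4377)
T_A = V + ((C−V)·d_A)·d_A = V + 24.2399·d_A = (23.2243,30.8794)
T_B = V + ((C−V)·d_B)·d_B = V + 24.2399·d_B = (-3.8505,27.5695)
sweep = 180° − θ = 111.5236°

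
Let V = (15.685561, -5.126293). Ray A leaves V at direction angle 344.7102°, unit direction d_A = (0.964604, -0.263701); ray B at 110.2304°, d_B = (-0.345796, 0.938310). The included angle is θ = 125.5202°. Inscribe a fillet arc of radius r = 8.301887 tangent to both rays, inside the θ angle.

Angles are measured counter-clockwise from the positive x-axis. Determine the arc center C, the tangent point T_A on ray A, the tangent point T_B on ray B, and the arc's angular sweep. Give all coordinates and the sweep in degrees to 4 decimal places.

bisector direction at 47.4703° = (0.675972,0.736927)
center distance |VC| = r/sin(θ/2) = 8.301887/sin(62.7601°) = 9.337428
C = V + |VC|·bis = (21.9974,1.7547)
T_A = V + ((C−V)·d_A)·d_A = V + 4.2739·d_A = (19.8082,-6.2533)
T_B = V + ((C−V)·d_B)·d_B = V + 4.2739·d_B = (14.2077,-1.1161)
sweep = 180° − θ = 54.4798°

center=(21.9974,1.7547) T_A=(19.8082,-6.2533) T_B=(14.2077,-1.1161) sweep=54.4798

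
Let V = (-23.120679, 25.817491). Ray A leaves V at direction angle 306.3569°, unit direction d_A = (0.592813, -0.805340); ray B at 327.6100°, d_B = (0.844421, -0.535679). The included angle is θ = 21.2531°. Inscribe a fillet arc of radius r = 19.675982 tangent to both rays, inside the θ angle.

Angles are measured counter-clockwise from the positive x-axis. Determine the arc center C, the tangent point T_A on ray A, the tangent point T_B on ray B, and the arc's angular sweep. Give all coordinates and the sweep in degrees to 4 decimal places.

bisector direction at 316.9835° = (0.731157,-0.682210)
center distance |VC| = r/sin(θ/2) = 19.675982/sin(10.6265°) = 106.698783
C = V + |VC|·bis = (54.8928,-46.9734)
T_A = V + ((C−V)·d_A)·d_A = V + 104.8689·d_A = (39.0470,-58.6376)
T_B = V + ((C−V)·d_B)·d_B = V + 104.8689·d_B = (65.4329,-30.3586)
sweep = 180° − θ = 158.7469°

center=(54.8928,-46.9734) T_A=(39.0470,-58.6376) T_B=(65.4329,-30.3586) sweep=158.7469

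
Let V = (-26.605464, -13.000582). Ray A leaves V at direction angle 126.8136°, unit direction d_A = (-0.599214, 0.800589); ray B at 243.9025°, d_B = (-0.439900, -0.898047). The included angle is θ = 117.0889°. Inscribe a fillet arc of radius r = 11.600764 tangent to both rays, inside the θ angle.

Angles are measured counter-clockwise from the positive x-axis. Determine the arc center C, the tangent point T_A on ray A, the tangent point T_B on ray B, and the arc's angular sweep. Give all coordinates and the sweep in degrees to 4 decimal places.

center=(-40.1453,-14.2705) T_A=(-30.8578,-7.3191) T_B=(-29.7273,-19.3736) sweep=62.9111

bisector direction at 185.3580° = (-0.995631,-0.093379)
center distance |VC| = r/sin(θ/2) = 11.600764/sin(58.5444°) = 13.599236
C = V + |VC|·bis = (-40.1453,-14.2705)
T_A = V + ((C−V)·d_A)·d_A = V + 7.0966·d_A = (-30.8578,-7.3191)
T_B = V + ((C−V)·d_B)·d_B = V + 7.0966·d_B = (-29.7273,-19.3736)
sweep = 180° − θ = 62.9111°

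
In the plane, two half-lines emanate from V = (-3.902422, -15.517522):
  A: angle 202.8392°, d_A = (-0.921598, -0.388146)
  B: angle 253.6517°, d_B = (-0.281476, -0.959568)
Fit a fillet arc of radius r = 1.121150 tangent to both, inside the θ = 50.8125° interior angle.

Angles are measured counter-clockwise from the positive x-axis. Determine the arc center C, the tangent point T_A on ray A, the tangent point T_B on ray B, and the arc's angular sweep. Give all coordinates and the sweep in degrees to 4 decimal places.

center=(-5.6427,-17.4670) T_A=(-6.0778,-16.4337) T_B=(-4.5668,-17.7826) sweep=129.1875

bisector direction at 228.2455° = (-0.665941,-0.746004)
center distance |VC| = r/sin(θ/2) = 1.121150/sin(25.4062°) = 2.613198
C = V + |VC|·bis = (-5.6427,-17.4670)
T_A = V + ((C−V)·d_A)·d_A = V + 2.3605·d_A = (-6.0778,-16.4337)
T_B = V + ((C−V)·d_B)·d_B = V + 2.3605·d_B = (-4.5668,-17.7826)
sweep = 180° − θ = 129.1875°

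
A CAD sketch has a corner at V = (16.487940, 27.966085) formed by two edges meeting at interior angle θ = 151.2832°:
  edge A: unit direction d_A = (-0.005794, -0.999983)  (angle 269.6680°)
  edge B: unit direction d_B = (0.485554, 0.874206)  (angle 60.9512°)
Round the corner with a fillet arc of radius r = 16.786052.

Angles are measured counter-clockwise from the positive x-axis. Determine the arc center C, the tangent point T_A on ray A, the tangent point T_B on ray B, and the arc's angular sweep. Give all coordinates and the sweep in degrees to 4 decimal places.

center=(33.2488,23.5720) T_A=(16.4630,23.6692) T_B=(18.5743,31.7225) sweep=28.7168

bisector direction at 345.3096° = (0.967310,-0.253596)
center distance |VC| = r/sin(θ/2) = 16.786052/sin(75.6416°) = 17.327297
C = V + |VC|·bis = (33.2488,23.5720)
T_A = V + ((C−V)·d_A)·d_A = V + 4.2969·d_A = (16.4630,23.6692)
T_B = V + ((C−V)·d_B)·d_B = V + 4.2969·d_B = (18.5743,31.7225)
sweep = 180° − θ = 28.7168°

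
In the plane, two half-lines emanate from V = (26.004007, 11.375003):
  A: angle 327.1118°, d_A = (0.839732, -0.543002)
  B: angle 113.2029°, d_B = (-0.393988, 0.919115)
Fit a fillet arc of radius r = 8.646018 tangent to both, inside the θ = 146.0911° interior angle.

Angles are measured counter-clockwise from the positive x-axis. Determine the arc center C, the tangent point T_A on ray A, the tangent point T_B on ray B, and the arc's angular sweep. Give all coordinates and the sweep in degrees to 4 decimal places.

center=(32.9122,17.2041) T_A=(28.2174,9.9437) T_B=(24.9655,13.7976) sweep=33.9089

bisector direction at 40.1574° = (0.764276,0.644889)
center distance |VC| = r/sin(θ/2) = 8.646018/sin(73.0456°) = 9.038876
C = V + |VC|·bis = (32.9122,17.2041)
T_A = V + ((C−V)·d_A)·d_A = V + 2.6358·d_A = (28.2174,9.9437)
T_B = V + ((C−V)·d_B)·d_B = V + 2.6358·d_B = (24.9655,13.7976)
sweep = 180° − θ = 33.9089°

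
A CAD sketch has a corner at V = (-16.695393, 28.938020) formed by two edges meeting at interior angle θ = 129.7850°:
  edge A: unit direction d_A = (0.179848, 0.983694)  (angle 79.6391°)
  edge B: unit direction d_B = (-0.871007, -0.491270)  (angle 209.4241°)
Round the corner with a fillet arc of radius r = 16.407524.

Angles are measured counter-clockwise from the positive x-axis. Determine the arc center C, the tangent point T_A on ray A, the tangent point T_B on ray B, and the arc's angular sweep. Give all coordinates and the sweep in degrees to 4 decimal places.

bisector direction at 144.5316° = (-0.814436,0.580254)
center distance |VC| = r/sin(θ/2) = 16.407524/sin(64.8925°) = 18.119584
C = V + |VC|·bis = (-31.4526,39.4520)
T_A = V + ((C−V)·d_A)·d_A = V + 7.6885·d_A = (-15.3126,36.5011)
T_B = V + ((C−V)·d_B)·d_B = V + 7.6885·d_B = (-23.3921,25.1609)
sweep = 180° − θ = 50.2150°

center=(-31.4526,39.4520) T_A=(-15.3126,36.5011) T_B=(-23.3921,25.1609) sweep=50.2150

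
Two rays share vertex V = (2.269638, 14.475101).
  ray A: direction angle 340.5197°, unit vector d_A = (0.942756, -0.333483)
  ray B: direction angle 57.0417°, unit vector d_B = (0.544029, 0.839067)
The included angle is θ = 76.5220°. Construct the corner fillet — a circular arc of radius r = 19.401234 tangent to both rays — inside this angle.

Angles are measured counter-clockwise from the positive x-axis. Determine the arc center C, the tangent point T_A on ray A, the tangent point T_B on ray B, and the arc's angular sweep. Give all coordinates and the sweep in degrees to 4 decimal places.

bisector direction at 18.7807° = (0.946758,0.321947)
center distance |VC| = r/sin(θ/2) = 19.401234/sin(38.2610°) = 31.330480
C = V + |VC|·bis = (31.9320,24.5618)
T_A = V + ((C−V)·d_A)·d_A = V + 24.6006·d_A = (25.4620,6.2712)
T_B = V + ((C−V)·d_B)·d_B = V + 24.6006·d_B = (15.6531,35.1167)
sweep = 180° − θ = 103.4780°

center=(31.9320,24.5618) T_A=(25.4620,6.2712) T_B=(15.6531,35.1167) sweep=103.4780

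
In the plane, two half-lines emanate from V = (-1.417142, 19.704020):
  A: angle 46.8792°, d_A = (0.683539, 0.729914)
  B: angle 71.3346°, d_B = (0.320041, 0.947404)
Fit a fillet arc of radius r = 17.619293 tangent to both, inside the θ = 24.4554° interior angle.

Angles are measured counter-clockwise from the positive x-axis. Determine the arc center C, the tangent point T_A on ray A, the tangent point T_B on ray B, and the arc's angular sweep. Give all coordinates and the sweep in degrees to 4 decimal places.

bisector direction at 59.1069° = (0.513438,0.858127)
center distance |VC| = r/sin(θ/2) = 17.619293/sin(12.2277°) = 83.189409
C = V + |VC|·bis = (41.2955,91.0911)
T_A = V + ((C−V)·d_A)·d_A = V + 81.3021·d_A = (54.1560,79.0476)
T_B = V + ((C−V)·d_B)·d_B = V + 81.3021·d_B = (24.6029,96.7300)
sweep = 180° − θ = 155.5446°

center=(41.2955,91.0911) T_A=(54.1560,79.0476) T_B=(24.6029,96.7300) sweep=155.5446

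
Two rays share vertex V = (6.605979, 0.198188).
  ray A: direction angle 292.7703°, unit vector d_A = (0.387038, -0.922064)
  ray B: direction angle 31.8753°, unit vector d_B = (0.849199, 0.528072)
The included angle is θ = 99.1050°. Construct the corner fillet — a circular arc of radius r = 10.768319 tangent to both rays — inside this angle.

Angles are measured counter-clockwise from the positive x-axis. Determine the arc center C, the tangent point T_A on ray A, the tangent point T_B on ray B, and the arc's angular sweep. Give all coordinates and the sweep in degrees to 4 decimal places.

bisector direction at 342.3228° = (0.952782,-0.303654)
center distance |VC| = r/sin(θ/2) = 10.768319/sin(49.5525°) = 14.150208
C = V + |VC|·bis = (20.0880,-4.0986)
T_A = V + ((C−V)·d_A)·d_A = V + 9.1800·d_A = (10.1590,-8.2663)
T_B = V + ((C−V)·d_B)·d_B = V + 9.1800·d_B = (14.4016,5.0459)
sweep = 180° − θ = 80.8950°

center=(20.0880,-4.0986) T_A=(10.1590,-8.2663) T_B=(14.4016,5.0459) sweep=80.8950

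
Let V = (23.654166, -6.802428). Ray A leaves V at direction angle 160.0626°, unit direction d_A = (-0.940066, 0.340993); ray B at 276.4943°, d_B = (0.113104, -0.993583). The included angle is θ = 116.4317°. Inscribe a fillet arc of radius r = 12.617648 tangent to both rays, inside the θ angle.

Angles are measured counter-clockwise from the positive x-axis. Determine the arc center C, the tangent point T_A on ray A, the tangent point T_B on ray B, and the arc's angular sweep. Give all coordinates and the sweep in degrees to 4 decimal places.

bisector direction at 218.2784° = (-0.785009,-0.619484)
center distance |VC| = r/sin(θ/2) = 12.617648/sin(58.2159°) = 14.843621
C = V + |VC|·bis = (12.0018,-15.9978)
T_A = V + ((C−V)·d_A)·d_A = V + 7.8184·d_A = (16.3043,-4.1364)
T_B = V + ((C−V)·d_B)·d_B = V + 7.8184·d_B = (24.5385,-14.5707)
sweep = 180° − θ = 63.5683°

center=(12.0018,-15.9978) T_A=(16.3043,-4.1364) T_B=(24.5385,-14.5707) sweep=63.5683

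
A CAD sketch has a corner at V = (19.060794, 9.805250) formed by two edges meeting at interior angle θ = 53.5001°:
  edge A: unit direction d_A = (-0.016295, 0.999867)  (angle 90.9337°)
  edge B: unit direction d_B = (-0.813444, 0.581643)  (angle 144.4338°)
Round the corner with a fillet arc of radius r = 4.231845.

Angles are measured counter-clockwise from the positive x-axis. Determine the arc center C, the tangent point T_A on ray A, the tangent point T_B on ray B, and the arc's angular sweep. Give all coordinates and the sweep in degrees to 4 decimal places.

center=(14.6927,18.1310) T_A=(18.9240,18.1999) T_B=(12.2313,14.6886) sweep=126.4999

bisector direction at 117.6838° = (-0.464591,0.885525)
center distance |VC| = r/sin(θ/2) = 4.231845/sin(26.7501°) = 9.402027
C = V + |VC|·bis = (14.6927,18.1310)
T_A = V + ((C−V)·d_A)·d_A = V + 8.3958·d_A = (18.9240,18.1999)
T_B = V + ((C−V)·d_B)·d_B = V + 8.3958·d_B = (12.2313,14.6886)
sweep = 180° − θ = 126.4999°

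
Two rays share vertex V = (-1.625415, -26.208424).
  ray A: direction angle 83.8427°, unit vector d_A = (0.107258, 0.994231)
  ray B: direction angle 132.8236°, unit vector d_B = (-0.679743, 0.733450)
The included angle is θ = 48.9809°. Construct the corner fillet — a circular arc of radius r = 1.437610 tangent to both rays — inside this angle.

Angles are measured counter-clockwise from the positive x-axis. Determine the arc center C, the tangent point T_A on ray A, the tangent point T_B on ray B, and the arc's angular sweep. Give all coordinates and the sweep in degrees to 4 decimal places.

center=(-2.7162,-22.9165) T_A=(-1.2869,-23.0707) T_B=(-3.7706,-23.8937) sweep=131.0191

bisector direction at 108.3331° = (-0.314542,0.949244)
center distance |VC| = r/sin(θ/2) = 1.437610/sin(24.4904°) = 3.467951
C = V + |VC|·bis = (-2.7162,-22.9165)
T_A = V + ((C−V)·d_A)·d_A = V + 3.1559·d_A = (-1.2869,-23.0707)
T_B = V + ((C−V)·d_B)·d_B = V + 3.1559·d_B = (-3.7706,-23.8937)
sweep = 180° − θ = 131.0191°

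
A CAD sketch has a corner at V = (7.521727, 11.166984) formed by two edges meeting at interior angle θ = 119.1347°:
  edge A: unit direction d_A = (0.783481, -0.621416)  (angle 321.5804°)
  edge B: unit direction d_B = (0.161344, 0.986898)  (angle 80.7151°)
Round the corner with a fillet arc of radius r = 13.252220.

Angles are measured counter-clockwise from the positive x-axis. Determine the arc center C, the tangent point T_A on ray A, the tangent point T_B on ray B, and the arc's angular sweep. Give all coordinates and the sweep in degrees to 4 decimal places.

center=(21.8564,16.7120) T_A=(13.6213,6.3291) T_B=(8.7778,18.8502) sweep=60.8653

bisector direction at 21.1478° = (0.932653,0.360774)
center distance |VC| = r/sin(θ/2) = 13.252220/sin(59.5673°) = 15.369790
C = V + |VC|·bis = (21.8564,16.7120)
T_A = V + ((C−V)·d_A)·d_A = V + 7.7852·d_A = (13.6213,6.3291)
T_B = V + ((C−V)·d_B)·d_B = V + 7.7852·d_B = (8.7778,18.8502)
sweep = 180° − θ = 60.8653°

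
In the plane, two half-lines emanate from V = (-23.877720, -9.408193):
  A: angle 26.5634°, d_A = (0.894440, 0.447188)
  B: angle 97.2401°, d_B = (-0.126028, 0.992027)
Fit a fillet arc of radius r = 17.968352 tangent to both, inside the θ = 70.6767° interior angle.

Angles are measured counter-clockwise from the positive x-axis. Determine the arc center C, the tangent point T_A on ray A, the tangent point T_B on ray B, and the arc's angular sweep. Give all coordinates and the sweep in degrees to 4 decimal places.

bisector direction at 61.9017° = (0.470985,0.882141)
center distance |VC| = r/sin(θ/2) = 17.968352/sin(35.3383°) = 31.065413
C = V + |VC|·bis = (-9.2464,17.9959)
T_A = V + ((C−V)·d_A)·d_A = V + 25.3416·d_A = (-1.2112,1.9243)
T_B = V + ((C−V)·d_B)·d_B = V + 25.3416·d_B = (-27.0715,15.7314)
sweep = 180° − θ = 109.3233°

center=(-9.2464,17.9959) T_A=(-1.2112,1.9243) T_B=(-27.0715,15.7314) sweep=109.3233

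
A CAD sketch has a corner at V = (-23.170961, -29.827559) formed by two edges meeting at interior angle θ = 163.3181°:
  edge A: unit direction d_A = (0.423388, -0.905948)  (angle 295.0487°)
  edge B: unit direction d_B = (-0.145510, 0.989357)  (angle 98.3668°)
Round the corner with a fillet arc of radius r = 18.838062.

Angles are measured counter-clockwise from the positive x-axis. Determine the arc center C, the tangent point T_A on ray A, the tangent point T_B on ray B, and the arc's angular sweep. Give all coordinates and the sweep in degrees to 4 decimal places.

center=(-4.9353,-24.3539) T_A=(-22.0016,-32.3297) T_B=(-23.5728,-27.0950) sweep=16.6819

bisector direction at 16.7078° = (0.957784,0.287490)
center distance |VC| = r/sin(θ/2) = 18.838062/sin(81.6590°) = 19.039454
C = V + |VC|·bis = (-4.9353,-24.3539)
T_A = V + ((C−V)·d_A)·d_A = V + 2.7619·d_A = (-22.0016,-32.3297)
T_B = V + ((C−V)·d_B)·d_B = V + 2.7619·d_B = (-23.5728,-27.0950)
sweep = 180° − θ = 16.6819°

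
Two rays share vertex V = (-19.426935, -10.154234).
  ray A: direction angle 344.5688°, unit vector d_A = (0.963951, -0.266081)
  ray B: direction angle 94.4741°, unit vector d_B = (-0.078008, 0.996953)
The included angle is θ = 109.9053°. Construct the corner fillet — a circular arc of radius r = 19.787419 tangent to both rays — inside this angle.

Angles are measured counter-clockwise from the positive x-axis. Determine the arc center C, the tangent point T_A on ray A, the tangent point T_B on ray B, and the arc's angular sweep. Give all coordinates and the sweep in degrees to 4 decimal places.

center=(-0.7825,5.2267) T_A=(-6.0476,-13.8474) T_B=(-20.5097,3.6832) sweep=70.0947

bisector direction at 39.5215° = (0.771386,0.636367)
center distance |VC| = r/sin(θ/2) = 19.787419/sin(54.9526°) = 24.169973
C = V + |VC|·bis = (-0.7825,5.2267)
T_A = V + ((C−V)·d_A)·d_A = V + 13.8797·d_A = (-6.0476,-13.8474)
T_B = V + ((C−V)·d_B)·d_B = V + 13.8797·d_B = (-20.5097,3.6832)
sweep = 180° − θ = 70.0947°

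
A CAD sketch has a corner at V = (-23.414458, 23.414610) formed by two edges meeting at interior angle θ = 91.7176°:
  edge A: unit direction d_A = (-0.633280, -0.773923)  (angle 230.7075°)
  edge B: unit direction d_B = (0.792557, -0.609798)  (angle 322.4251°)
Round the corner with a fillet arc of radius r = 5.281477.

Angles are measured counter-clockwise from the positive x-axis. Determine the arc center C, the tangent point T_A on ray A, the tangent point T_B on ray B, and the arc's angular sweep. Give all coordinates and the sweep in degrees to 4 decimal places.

center=(-22.5729,16.1032) T_A=(-26.6603,19.4479) T_B=(-19.3522,20.2891) sweep=88.2824

bisector direction at 276.5663° = (0.114353,-0.993440)
center distance |VC| = r/sin(θ/2) = 5.281477/sin(45.8588°) = 7.359654
C = V + |VC|·bis = (-22.5729,16.1032)
T_A = V + ((C−V)·d_A)·d_A = V + 5.1255·d_A = (-26.6603,19.4479)
T_B = V + ((C−V)·d_B)·d_B = V + 5.1255·d_B = (-19.3522,20.2891)
sweep = 180° − θ = 88.2824°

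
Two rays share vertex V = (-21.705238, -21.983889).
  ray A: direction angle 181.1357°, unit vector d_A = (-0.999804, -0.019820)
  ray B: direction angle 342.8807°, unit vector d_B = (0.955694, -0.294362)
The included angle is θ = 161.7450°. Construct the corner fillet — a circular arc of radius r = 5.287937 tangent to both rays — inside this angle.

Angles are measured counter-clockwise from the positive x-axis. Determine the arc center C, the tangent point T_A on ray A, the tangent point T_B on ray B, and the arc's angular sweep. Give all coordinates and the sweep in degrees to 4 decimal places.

center=(-22.4499,-27.2876) T_A=(-22.5547,-22.0007) T_B=(-20.8933,-22.2340) sweep=18.2550

bisector direction at 262.0082° = (-0.139031,-0.990288)
center distance |VC| = r/sin(θ/2) = 5.287937/sin(80.8725°) = 5.355753
C = V + |VC|·bis = (-22.4499,-27.2876)
T_A = V + ((C−V)·d_A)·d_A = V + 0.8496·d_A = (-22.5547,-22.0007)
T_B = V + ((C−V)·d_B)·d_B = V + 0.8496·d_B = (-20.8933,-22.2340)
sweep = 180° − θ = 18.2550°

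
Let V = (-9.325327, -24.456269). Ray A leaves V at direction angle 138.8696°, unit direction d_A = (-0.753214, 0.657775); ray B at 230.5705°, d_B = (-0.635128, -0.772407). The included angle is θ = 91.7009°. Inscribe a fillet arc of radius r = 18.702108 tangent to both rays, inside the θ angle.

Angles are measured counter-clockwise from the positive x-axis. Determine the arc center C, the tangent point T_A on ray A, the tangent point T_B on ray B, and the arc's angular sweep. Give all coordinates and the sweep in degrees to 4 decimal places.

bisector direction at 184.7200° = (-0.996609,-0.082287)
center distance |VC| = r/sin(θ/2) = 18.702108/sin(45.8505°) = 26.064777
C = V + |VC|·bis = (-35.3017,-26.6011)
T_A = V + ((C−V)·d_A)·d_A = V + 18.1550·d_A = (-22.9999,-12.5144)
T_B = V + ((C−V)·d_B)·d_B = V + 18.1550·d_B = (-20.8561,-38.4793)
sweep = 180° − θ = 88.2991°

center=(-35.3017,-26.6011) T_A=(-22.9999,-12.5144) T_B=(-20.8561,-38.4793) sweep=88.2991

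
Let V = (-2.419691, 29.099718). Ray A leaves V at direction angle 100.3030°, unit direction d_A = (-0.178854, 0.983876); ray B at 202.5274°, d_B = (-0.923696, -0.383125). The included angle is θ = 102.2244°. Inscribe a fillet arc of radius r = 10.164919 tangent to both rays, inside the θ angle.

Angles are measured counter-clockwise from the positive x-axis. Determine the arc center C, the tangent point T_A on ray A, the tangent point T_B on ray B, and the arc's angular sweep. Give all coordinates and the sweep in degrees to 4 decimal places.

bisector direction at 151.4152° = (-0.878110,0.478459)
center distance |VC| = r/sin(θ/2) = 10.164919/sin(51.1122°) = 13.059123
C = V + |VC|·bis = (-13.8870,35.3480)
T_A = V + ((C−V)·d_A)·d_A = V + 8.1985·d_A = (-3.8860,37.1660)
T_B = V + ((C−V)·d_B)·d_B = V + 8.1985·d_B = (-9.9926,25.9587)
sweep = 180° − θ = 77.7756°

center=(-13.8870,35.3480) T_A=(-3.8860,37.1660) T_B=(-9.9926,25.9587) sweep=77.7756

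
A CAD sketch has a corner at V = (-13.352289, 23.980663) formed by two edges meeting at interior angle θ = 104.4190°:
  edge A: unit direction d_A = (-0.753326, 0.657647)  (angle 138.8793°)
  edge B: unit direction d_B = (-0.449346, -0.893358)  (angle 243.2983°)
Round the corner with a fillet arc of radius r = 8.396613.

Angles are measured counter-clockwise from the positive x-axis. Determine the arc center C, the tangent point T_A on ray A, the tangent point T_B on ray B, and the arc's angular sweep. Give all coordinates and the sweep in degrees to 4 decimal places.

center=(-23.7791,21.9371) T_A=(-18.2571,28.2625) T_B=(-16.2779,18.1641) sweep=75.5810

bisector direction at 191.0888° = (-0.981330,-0.192330)
center distance |VC| = r/sin(θ/2) = 8.396613/sin(52.2095°) = 10.625173
C = V + |VC|·bis = (-23.7791,21.9371)
T_A = V + ((C−V)·d_A)·d_A = V + 6.5109·d_A = (-18.2571,28.2625)
T_B = V + ((C−V)·d_B)·d_B = V + 6.5109·d_B = (-16.2779,18.1641)
sweep = 180° − θ = 75.5810°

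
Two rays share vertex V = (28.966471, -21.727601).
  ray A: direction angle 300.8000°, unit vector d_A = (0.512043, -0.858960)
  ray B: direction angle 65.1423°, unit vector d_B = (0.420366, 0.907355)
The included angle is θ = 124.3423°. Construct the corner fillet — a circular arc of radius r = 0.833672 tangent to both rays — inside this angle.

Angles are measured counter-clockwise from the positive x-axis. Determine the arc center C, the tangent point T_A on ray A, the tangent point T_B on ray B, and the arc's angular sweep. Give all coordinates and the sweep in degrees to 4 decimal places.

center=(29.9079,-21.6787) T_A=(29.1918,-22.1056) T_B=(29.1515,-21.3283) sweep=55.6577

bisector direction at 2.9711° = (0.998656,0.051833)
center distance |VC| = r/sin(θ/2) = 0.833672/sin(62.1711°) = 0.942699
C = V + |VC|·bis = (29.9079,-21.6787)
T_A = V + ((C−V)·d_A)·d_A = V + 0.4401·d_A = (29.1918,-22.1056)
T_B = V + ((C−V)·d_B)·d_B = V + 0.4401·d_B = (29.1515,-21.3283)
sweep = 180° − θ = 55.6577°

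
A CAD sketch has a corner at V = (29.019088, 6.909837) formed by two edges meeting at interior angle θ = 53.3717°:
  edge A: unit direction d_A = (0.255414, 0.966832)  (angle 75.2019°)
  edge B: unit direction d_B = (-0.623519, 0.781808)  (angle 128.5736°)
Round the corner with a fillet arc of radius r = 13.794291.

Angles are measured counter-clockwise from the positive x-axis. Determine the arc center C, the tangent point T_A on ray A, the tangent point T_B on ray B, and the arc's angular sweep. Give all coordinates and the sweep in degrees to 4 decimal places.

center=(22.6918,36.9666) T_A=(36.0286,33.4434) T_B=(11.9074,28.3656) sweep=126.6283

bisector direction at 101.8877° = (-0.205995,0.978553)
center distance |VC| = r/sin(θ/2) = 13.794291/sin(26.6858°) = 30.715523
C = V + |VC|·bis = (22.6918,36.9666)
T_A = V + ((C−V)·d_A)·d_A = V + 27.4438·d_A = (36.0286,33.4434)
T_B = V + ((C−V)·d_B)·d_B = V + 27.4438·d_B = (11.9074,28.3656)
sweep = 180° − θ = 126.6283°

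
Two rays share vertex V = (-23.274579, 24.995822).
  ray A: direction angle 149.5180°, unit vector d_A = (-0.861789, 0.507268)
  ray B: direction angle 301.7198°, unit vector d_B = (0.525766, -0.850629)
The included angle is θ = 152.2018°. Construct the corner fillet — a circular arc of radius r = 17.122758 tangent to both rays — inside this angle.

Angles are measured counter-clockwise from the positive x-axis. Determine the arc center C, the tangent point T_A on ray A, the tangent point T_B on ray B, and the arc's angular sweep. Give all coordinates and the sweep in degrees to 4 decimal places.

center=(-35.6119,12.3890) T_A=(-26.9261,27.1452) T_B=(-21.0468,21.3916) sweep=27.7982

bisector direction at 225.6189° = (-0.699428,-0.714703)
center distance |VC| = r/sin(θ/2) = 17.122758/sin(76.1009°) = 17.639230
C = V + |VC|·bis = (-35.6119,12.3890)
T_A = V + ((C−V)·d_A)·d_A = V + 4.2372·d_A = (-26.9261,27.1452)
T_B = V + ((C−V)·d_B)·d_B = V + 4.2372·d_B = (-21.0468,21.3916)
sweep = 180° − θ = 27.7982°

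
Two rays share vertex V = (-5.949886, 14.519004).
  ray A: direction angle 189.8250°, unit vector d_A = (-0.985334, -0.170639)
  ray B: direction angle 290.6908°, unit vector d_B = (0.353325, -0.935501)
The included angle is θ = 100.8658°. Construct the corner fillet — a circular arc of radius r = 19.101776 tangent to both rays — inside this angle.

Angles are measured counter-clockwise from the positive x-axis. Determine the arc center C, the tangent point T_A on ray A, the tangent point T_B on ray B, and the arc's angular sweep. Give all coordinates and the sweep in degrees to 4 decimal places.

center=(-18.2428,-6.9960) T_A=(-21.5023,11.8256) T_B=(-0.3730,-0.2468) sweep=79.1342

bisector direction at 240.2579° = (-0.496097,-0.868267)
center distance |VC| = r/sin(θ/2) = 19.101776/sin(50.4329°) = 24.779210
C = V + |VC|·bis = (-18.2428,-6.9960)
T_A = V + ((C−V)·d_A)·d_A = V + 15.7839·d_A = (-21.5023,11.8256)
T_B = V + ((C−V)·d_B)·d_B = V + 15.7839·d_B = (-0.3730,-0.2468)
sweep = 180° − θ = 79.1342°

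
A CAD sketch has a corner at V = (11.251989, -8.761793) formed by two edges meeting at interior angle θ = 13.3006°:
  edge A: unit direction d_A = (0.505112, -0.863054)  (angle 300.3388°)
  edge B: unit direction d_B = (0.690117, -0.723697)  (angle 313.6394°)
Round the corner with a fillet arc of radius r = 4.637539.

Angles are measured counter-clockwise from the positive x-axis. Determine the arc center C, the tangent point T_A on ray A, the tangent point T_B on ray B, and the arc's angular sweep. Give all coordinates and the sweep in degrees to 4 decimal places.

center=(35.3454,-40.7475) T_A=(31.3429,-43.0899) T_B=(38.7016,-37.5470) sweep=166.6994

bisector direction at 306.9891° = (0.601663,-0.798750)
center distance |VC| = r/sin(θ/2) = 4.637539/sin(6.6503°) = 40.044655
C = V + |VC|·bis = (35.3454,-40.7475)
T_A = V + ((C−V)·d_A)·d_A = V + 39.7752·d_A = (31.3429,-43.0899)
T_B = V + ((C−V)·d_B)·d_B = V + 39.7752·d_B = (38.7016,-37.5470)
sweep = 180° − θ = 166.6994°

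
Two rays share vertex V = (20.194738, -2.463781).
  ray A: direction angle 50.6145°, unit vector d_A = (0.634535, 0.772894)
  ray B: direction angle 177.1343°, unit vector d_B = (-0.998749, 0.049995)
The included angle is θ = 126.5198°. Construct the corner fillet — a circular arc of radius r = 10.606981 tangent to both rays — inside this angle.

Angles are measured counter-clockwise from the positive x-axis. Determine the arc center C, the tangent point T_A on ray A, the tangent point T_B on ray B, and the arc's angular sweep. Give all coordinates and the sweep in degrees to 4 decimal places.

bisector direction at 113.8744° = (-0.404733,0.914435)
center distance |VC| = r/sin(θ/2) = 10.606981/sin(63.2599°) = 11.877164
C = V + |VC|·bis = (15.3877,8.3971)
T_A = V + ((C−V)·d_A)·d_A = V + 5.3441·d_A = (23.5857,1.6666)
T_B = V + ((C−V)·d_B)·d_B = V + 5.3441·d_B = (14.8574,-2.1966)
sweep = 180° − θ = 53.4802°

center=(15.3877,8.3971) T_A=(23.5857,1.6666) T_B=(14.8574,-2.1966) sweep=53.4802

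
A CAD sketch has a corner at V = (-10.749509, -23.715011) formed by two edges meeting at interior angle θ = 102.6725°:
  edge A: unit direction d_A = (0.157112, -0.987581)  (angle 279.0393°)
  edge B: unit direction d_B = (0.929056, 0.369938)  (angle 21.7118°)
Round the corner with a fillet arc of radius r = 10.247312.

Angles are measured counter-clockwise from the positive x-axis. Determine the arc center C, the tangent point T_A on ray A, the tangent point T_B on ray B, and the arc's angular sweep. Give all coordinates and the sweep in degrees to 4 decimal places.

center=(0.6587,-30.2022) T_A=(-9.4613,-31.8122) T_B=(-3.1322,-20.6819) sweep=77.3275

bisector direction at 330.3756° = (0.869284,-0.494313)
center distance |VC| = r/sin(θ/2) = 10.247312/sin(51.3362°) = 13.123685
C = V + |VC|·bis = (0.6587,-30.2022)
T_A = V + ((C−V)·d_A)·d_A = V + 8.1990·d_A = (-9.4613,-31.8122)
T_B = V + ((C−V)·d_B)·d_B = V + 8.1990·d_B = (-3.1322,-20.6819)
sweep = 180° − θ = 77.3275°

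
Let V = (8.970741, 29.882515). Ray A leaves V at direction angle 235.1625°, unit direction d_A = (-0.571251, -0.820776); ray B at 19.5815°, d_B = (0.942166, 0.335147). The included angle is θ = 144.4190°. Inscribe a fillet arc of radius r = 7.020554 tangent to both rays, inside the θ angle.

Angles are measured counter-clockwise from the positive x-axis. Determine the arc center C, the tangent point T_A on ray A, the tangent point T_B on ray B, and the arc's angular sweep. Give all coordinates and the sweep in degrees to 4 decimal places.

center=(13.4461,24.0230) T_A=(7.6838,28.0335) T_B=(11.0932,30.6375) sweep=35.5810

bisector direction at 307.3720° = (0.606988,-0.794711)
center distance |VC| = r/sin(θ/2) = 7.020554/sin(72.2095°) = 7.373137
C = V + |VC|·bis = (13.4461,24.0230)
T_A = V + ((C−V)·d_A)·d_A = V + 2.2528·d_A = (7.6838,28.0335)
T_B = V + ((C−V)·d_B)·d_B = V + 2.2528·d_B = (11.0932,30.6375)
sweep = 180° − θ = 35.5810°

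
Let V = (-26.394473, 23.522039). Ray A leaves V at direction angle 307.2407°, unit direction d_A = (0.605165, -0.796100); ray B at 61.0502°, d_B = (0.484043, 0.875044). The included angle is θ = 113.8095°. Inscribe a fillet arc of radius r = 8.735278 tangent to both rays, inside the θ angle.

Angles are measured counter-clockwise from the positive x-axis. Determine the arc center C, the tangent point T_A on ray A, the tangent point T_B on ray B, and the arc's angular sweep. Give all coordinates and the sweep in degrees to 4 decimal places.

bisector direction at 4.1454° = (0.997384,0.072289)
center distance |VC| = r/sin(θ/2) = 8.735278/sin(56.9047°) = 10.426896
C = V + |VC|·bis = (-15.9949,24.2758)
T_A = V + ((C−V)·d_A)·d_A = V + 5.6934·d_A = (-22.9490,18.9895)
T_B = V + ((C−V)·d_B)·d_B = V + 5.6934·d_B = (-23.6386,28.5040)
sweep = 180° − θ = 66.1905°

center=(-15.9949,24.2758) T_A=(-22.9490,18.9895) T_B=(-23.6386,28.5040) sweep=66.1905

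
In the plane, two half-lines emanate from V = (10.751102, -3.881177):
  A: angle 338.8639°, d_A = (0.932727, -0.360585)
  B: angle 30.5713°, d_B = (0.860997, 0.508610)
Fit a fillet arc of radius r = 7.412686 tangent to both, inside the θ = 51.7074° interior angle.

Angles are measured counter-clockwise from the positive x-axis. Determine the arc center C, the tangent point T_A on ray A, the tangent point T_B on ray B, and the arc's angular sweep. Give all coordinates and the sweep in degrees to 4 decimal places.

center=(27.6922,-2.4831) T_A=(25.0193,-9.3971) T_B=(23.9220,3.8992) sweep=128.2926

bisector direction at 4.7176° = (0.996612,0.082245)
center distance |VC| = r/sin(θ/2) = 7.412686/sin(25.8537°) = 16.998660
C = V + |VC|·bis = (27.6922,-2.4831)
T_A = V + ((C−V)·d_A)·d_A = V + 15.2973·d_A = (25.0193,-9.3971)
T_B = V + ((C−V)·d_B)·d_B = V + 15.2973·d_B = (23.9220,3.8992)
sweep = 180° − θ = 128.2926°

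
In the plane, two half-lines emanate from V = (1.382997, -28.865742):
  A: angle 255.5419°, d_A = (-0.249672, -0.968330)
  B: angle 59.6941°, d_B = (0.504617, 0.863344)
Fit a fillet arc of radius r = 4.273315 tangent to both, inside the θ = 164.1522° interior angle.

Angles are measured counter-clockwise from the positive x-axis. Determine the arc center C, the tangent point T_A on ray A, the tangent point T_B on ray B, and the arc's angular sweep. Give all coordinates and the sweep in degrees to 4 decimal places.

bisector direction at 337.6180° = (0.924666,-0.380780)
center distance |VC| = r/sin(θ/2) = 4.273315/sin(82.0761°) = 4.314510
C = V + |VC|·bis = (5.3725,-30.5086)
T_A = V + ((C−V)·d_A)·d_A = V + 0.5948·d_A = (1.2345,-29.4417)
T_B = V + ((C−V)·d_B)·d_B = V + 0.5948·d_B = (1.6831,-28.3522)
sweep = 180° − θ = 15.8478°

center=(5.3725,-30.5086) T_A=(1.2345,-29.4417) T_B=(1.6831,-28.3522) sweep=15.8478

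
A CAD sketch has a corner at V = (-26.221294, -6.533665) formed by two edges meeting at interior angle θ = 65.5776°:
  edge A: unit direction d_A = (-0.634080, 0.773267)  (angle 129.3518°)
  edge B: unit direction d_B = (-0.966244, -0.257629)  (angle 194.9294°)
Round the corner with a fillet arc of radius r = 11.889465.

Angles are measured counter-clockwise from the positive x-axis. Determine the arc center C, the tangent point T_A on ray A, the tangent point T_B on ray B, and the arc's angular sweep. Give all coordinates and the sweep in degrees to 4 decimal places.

center=(-47.1181,0.1995) T_A=(-37.9244,7.7383) T_B=(-44.0550,-11.2887) sweep=114.4224

bisector direction at 162.1406° = (-0.951812,0.306682)
center distance |VC| = r/sin(θ/2) = 11.889465/sin(32.7888°) = 21.954758
C = V + |VC|·bis = (-47.1181,0.1995)
T_A = V + ((C−V)·d_A)·d_A = V + 18.4568·d_A = (-37.9244,7.7383)
T_B = V + ((C−V)·d_B)·d_B = V + 18.4568·d_B = (-44.0550,-11.2887)
sweep = 180° − θ = 114.4224°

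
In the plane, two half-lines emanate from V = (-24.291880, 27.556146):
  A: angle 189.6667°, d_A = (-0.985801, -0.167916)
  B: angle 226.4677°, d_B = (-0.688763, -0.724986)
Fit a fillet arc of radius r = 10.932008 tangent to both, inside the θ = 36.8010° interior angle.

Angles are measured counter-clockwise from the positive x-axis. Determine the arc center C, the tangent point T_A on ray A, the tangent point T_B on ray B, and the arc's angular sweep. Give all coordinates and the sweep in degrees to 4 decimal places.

bisector direction at 208.0672° = (-0.882396,-0.470507)
center distance |VC| = r/sin(θ/2) = 10.932008/sin(18.4005°) = 34.632519
C = V + |VC|·bis = (-54.8515,11.2613)
T_A = V + ((C−V)·d_A)·d_A = V + 32.8619·d_A = (-56.6872,22.0381)
T_B = V + ((C−V)·d_B)·d_B = V + 32.8619·d_B = (-46.9259,3.7317)
sweep = 180° − θ = 143.1990°

center=(-54.8515,11.2613) T_A=(-56.6872,22.0381) T_B=(-46.9259,3.7317) sweep=143.1990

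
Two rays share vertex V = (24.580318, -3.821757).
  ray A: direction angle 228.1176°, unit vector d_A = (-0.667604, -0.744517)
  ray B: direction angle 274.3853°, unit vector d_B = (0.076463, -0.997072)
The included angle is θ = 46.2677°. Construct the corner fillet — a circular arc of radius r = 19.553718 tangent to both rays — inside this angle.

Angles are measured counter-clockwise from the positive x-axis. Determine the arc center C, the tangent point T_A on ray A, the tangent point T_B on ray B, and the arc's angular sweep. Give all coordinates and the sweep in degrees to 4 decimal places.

bisector direction at 251.2515° = (-0.321416,-0.946938)
center distance |VC| = r/sin(θ/2) = 19.553718/sin(23.1338°) = 49.770145
C = V + |VC|·bis = (8.5834,-50.9510)
T_A = V + ((C−V)·d_A)·d_A = V + 45.7681·d_A = (-5.9746,-37.8969)
T_B = V + ((C−V)·d_B)·d_B = V + 45.7681·d_B = (28.0799,-49.4559)
sweep = 180° − θ = 133.7323°

center=(8.5834,-50.9510) T_A=(-5.9746,-37.8969) T_B=(28.0799,-49.4559) sweep=133.7323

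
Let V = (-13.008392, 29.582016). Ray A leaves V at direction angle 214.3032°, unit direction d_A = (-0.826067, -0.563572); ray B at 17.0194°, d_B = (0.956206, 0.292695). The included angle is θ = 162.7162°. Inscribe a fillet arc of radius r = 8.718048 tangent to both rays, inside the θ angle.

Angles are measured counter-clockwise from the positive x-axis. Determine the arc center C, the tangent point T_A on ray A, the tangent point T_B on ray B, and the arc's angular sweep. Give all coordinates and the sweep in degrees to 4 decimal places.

bisector direction at 295.6613° = (0.433050,-0.901370)
center distance |VC| = r/sin(θ/2) = 8.718048/sin(81.3581°) = 8.818163
C = V + |VC|·bis = (-9.1897,21.6336)
T_A = V + ((C−V)·d_A)·d_A = V + 1.3250·d_A = (-14.1029,28.8353)
T_B = V + ((C−V)·d_B)·d_B = V + 1.3250·d_B = (-11.7414,29.9698)
sweep = 180° − θ = 17.2838°

center=(-9.1897,21.6336) T_A=(-14.1029,28.8353) T_B=(-11.7414,29.9698) sweep=17.2838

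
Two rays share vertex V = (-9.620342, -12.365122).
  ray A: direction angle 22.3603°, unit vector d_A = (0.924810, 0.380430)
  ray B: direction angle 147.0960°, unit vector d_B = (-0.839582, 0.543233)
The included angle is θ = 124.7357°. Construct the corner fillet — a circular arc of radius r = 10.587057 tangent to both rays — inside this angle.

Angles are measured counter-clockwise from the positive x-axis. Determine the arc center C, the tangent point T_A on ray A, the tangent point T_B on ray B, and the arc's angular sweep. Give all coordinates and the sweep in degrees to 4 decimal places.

bisector direction at 84.7281° = (0.091881,0.995770)
center distance |VC| = r/sin(θ/2) = 10.587057/sin(62.3678°) = 11.950037
C = V + |VC|·bis = (-8.5224,-0.4656)
T_A = V + ((C−V)·d_A)·d_A = V + 5.5423·d_A = (-4.4947,-10.2566)
T_B = V + ((C−V)·d_B)·d_B = V + 5.5423·d_B = (-14.2736,-9.3543)
sweep = 180° − θ = 55.2643°

center=(-8.5224,-0.4656) T_A=(-4.4947,-10.2566) T_B=(-14.2736,-9.3543) sweep=55.2643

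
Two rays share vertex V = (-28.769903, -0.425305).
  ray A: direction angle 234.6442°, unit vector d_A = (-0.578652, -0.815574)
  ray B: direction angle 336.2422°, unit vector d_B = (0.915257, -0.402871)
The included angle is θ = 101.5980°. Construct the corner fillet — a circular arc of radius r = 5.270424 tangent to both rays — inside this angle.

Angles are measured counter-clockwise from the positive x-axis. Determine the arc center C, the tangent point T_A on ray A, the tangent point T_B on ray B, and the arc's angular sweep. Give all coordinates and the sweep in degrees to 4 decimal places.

bisector direction at 285.4432° = (0.266283,-0.963895)
center distance |VC| = r/sin(θ/2) = 5.270424/sin(50.7990°) = 6.801131
C = V + |VC|·bis = (-26.9589,-6.9809)
T_A = V + ((C−V)·d_A)·d_A = V + 4.2986·d_A = (-31.2573,-3.9311)
T_B = V + ((C−V)·d_B)·d_B = V + 4.2986·d_B = (-24.8356,-2.1571)
sweep = 180° − θ = 78.4020°

center=(-26.9589,-6.9809) T_A=(-31.2573,-3.9311) T_B=(-24.8356,-2.1571) sweep=78.4020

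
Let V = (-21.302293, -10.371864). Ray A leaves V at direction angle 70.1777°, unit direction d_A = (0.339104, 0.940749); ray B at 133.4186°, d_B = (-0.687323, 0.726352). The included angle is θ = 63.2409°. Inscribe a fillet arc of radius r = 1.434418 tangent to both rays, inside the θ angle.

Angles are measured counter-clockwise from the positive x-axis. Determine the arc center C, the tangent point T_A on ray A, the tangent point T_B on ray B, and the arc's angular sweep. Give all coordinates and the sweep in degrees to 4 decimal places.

center=(-21.8617,-7.6937) T_A=(-20.5123,-8.1802) T_B=(-22.9036,-8.6796) sweep=116.7591

bisector direction at 101.7982° = (-0.204464,0.978874)
center distance |VC| = r/sin(θ/2) = 1.434418/sin(31.6205°) = 2.735925
C = V + |VC|·bis = (-21.8617,-7.6937)
T_A = V + ((C−V)·d_A)·d_A = V + 2.3297·d_A = (-20.5123,-8.1802)
T_B = V + ((C−V)·d_B)·d_B = V + 2.3297·d_B = (-22.9036,-8.6796)
sweep = 180° − θ = 116.7591°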